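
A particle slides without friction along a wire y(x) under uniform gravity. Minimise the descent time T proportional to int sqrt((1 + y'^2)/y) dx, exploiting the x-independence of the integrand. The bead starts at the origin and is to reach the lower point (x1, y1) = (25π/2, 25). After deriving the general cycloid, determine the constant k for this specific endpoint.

The Lagrangian L = sqrt((1 + y'^2) / y) has no explicit x dependence, so the Beltrami identity applies:
    L − y' ∂L/∂y' = C.
Compute ∂L/∂y' = y' / sqrt(y (1 + y'^2)).
Substitute:
    sqrt((1 + y'^2)/y) − y'·y' / sqrt(y (1 + y'^2))
    = (1 + y'^2) / sqrt(y (1 + y'^2)) − y'^2 / sqrt(y (1 + y'^2))
    = 1 / sqrt(y (1 + y'^2)) = C.
Squaring and rearranging gives the first integral
    y (1 + y'^2) = 1/C^2 =: k   (constant).
Solving this first-order ODE by the substitution
    y = (k/2)(1 − cos θ)
yields the cycloid parameterisation
    x(θ) = (k/2)(θ − sin θ),   y(θ) = (k/2)(1 − cos θ).
The constant k is fixed by the endpoint condition.
Now fit the given lower endpoint (x1, y1) = (25π/2, 25). At the bottom of the first arch (θ = π), the parametric equations give
    y(π) = (k/2)(1 − cos π) = k,
    x(π) = (k/2)(π − sin π) = kπ/2.
Matching y(π) = 25 gives k = 25, consistent with x(π) = 25π/2. Therefore the specific cycloid is
    x(θ) = (25/2)(θ − sin θ),   y(θ) = (25/2)(1 − cos θ).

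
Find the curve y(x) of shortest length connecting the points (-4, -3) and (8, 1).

Arc-length functional: J[y] = ∫ sqrt(1 + (y')^2) dx.
Lagrangian L = sqrt(1 + (y')^2) has no explicit y dependence, so ∂L/∂y = 0 and the Euler-Lagrange equation gives
    d/dx( y' / sqrt(1 + (y')^2) ) = 0  ⇒  y' / sqrt(1 + (y')^2) = const.
Hence y' is constant, so y(x) is affine.
Fitting the endpoints (-4, -3) and (8, 1):
    slope m = (1 − (-3)) / (8 − (-4)) = 1/3,
    intercept c = (-3) − m·(-4) = -5/3.
Extremal: y(x) = (1/3) x - 5/3.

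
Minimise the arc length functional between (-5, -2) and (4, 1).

Arc-length functional: J[y] = ∫ sqrt(1 + (y')^2) dx.
Lagrangian L = sqrt(1 + (y')^2) has no explicit y dependence, so ∂L/∂y = 0 and the Euler-Lagrange equation gives
    d/dx( y' / sqrt(1 + (y')^2) ) = 0  ⇒  y' / sqrt(1 + (y')^2) = const.
Hence y' is constant, so y(x) is affine.
Fitting the endpoints (-5, -2) and (4, 1):
    slope m = (1 − (-2)) / (4 − (-5)) = 1/3,
    intercept c = (-2) − m·(-5) = -1/3.
Extremal: y(x) = (1/3) x - 1/3.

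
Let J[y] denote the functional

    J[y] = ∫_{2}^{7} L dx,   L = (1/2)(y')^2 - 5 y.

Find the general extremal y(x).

The Lagrangian is L = (1/2)(y')^2 - 5 y.
∂L/∂y = -5.
∂L/∂y' = y'.
The Euler-Lagrange equation d/dx(∂L/∂y') − ∂L/∂y = 0 becomes:
    y'' + 5 = 0
General solution: y(x) = -(5/2) x^2 + A x + B, where A and B are arbitrary constants fixed by the endpoint conditions.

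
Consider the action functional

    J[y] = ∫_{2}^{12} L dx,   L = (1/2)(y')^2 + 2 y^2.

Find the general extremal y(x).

The Lagrangian is L = (1/2)(y')^2 + 2 y^2.
∂L/∂y = 4y.
∂L/∂y' = y'.
The Euler-Lagrange equation d/dx(∂L/∂y') − ∂L/∂y = 0 becomes:
    y'' - 4 y = 0
General solution: y(x) = A e^(2x) + B e^(-2x), where A and B are arbitrary constants fixed by the endpoint conditions.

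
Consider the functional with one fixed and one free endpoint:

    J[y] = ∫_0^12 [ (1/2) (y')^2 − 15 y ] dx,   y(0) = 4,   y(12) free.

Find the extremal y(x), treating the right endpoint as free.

The Lagrangian L = (1/2) (y')^2 − 15 y gives
    ∂L/∂y = −15,   ∂L/∂y' = y'.
Euler-Lagrange: d/dx(y') − (−15) = 0, i.e. y'' + 15 = 0, so
    y(x) = −(15/2) x^2 + C1 x + C2.
Fixed left endpoint y(0) = 4 ⇒ C2 = 4.
The right endpoint x = 12 is free, so the natural (transversality) condition is ∂L/∂y' |_{x=12} = 0, i.e. y'(12) = 0.
Compute y'(x) = −15 x + C1, so y'(12) = −180 + C1 = 0 ⇒ C1 = 180.
Therefore the extremal is
    y(x) = −(15/2) x^2 + 180 x + 4.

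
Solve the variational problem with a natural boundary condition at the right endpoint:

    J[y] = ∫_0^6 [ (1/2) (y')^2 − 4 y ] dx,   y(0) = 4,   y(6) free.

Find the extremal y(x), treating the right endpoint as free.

The Lagrangian L = (1/2) (y')^2 − 4 y gives
    ∂L/∂y = −4,   ∂L/∂y' = y'.
Euler-Lagrange: d/dx(y') − (−4) = 0, i.e. y'' + 4 = 0, so
    y(x) = −(4/2) x^2 + C1 x + C2.
Fixed left endpoint y(0) = 4 ⇒ C2 = 4.
The right endpoint x = 6 is free, so the natural (transversality) condition is ∂L/∂y' |_{x=6} = 0, i.e. y'(6) = 0.
Compute y'(x) = −4 x + C1, so y'(6) = −24 + C1 = 0 ⇒ C1 = 24.
Therefore the extremal is
    y(x) = −2 x^2 + 24 x + 4.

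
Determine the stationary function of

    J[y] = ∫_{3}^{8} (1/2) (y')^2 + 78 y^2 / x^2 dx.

The Lagrangian is L = (1/2) (y')^2 + 78 y^2 / x^2.
Compute ∂L/∂y = 156y/x^2, ∂L/∂y' = y'.
The Euler-Lagrange equation d/dx(∂L/∂y') − ∂L/∂y = 0 reduces to
    y'' − 156/x^2 · y = 0  (x > 0).
Its general solution is
    y(x) = A x^13 + B x^(-12),
with A, B fixed by the endpoint conditions.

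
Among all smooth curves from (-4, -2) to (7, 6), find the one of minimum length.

Arc-length functional: J[y] = ∫ sqrt(1 + (y')^2) dx.
Lagrangian L = sqrt(1 + (y')^2) has no explicit y dependence, so ∂L/∂y = 0 and the Euler-Lagrange equation gives
    d/dx( y' / sqrt(1 + (y')^2) ) = 0  ⇒  y' / sqrt(1 + (y')^2) = const.
Hence y' is constant, so y(x) is affine.
Fitting the endpoints (-4, -2) and (7, 6):
    slope m = (6 − (-2)) / (7 − (-4)) = 8/11,
    intercept c = (-2) − m·(-4) = 10/11.
Extremal: y(x) = (8/11) x + 10/11.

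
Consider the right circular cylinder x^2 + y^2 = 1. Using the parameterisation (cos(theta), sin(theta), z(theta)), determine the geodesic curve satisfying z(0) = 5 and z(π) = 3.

Parameterise the cylinder of radius R = 1 as
    r(θ) = (cos θ, sin θ, z(θ)).
The arc-length element is
    ds = sqrt(1 + (dz/dθ)^2) dθ,
so the Lagrangian is L = sqrt(1 + z'^2).
L depends on z' only, not on z or θ, so ∂L/∂z = 0 and
    ∂L/∂z' = z' / sqrt(1 + z'^2).
The Euler-Lagrange equation gives
    d/dθ( z' / sqrt(1 + z'^2) ) = 0,
so z' is constant. Integrating once:
    z(θ) = a θ + b,
a helix on the cylinder (a straight line when the cylinder is unrolled). The constants a, b are determined by the endpoint conditions.
With endpoint conditions z(0) = 5 and z(π) = 3: from z(0) = b we get b = 5, and a·π + 5 = 3 gives a = -2/π, so
    z(θ) = (-2/π) θ + 5.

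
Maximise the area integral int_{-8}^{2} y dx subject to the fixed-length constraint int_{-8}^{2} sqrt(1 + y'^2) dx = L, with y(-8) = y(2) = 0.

Set up the augmented Lagrangian using a multiplier λ for the length constraint:
    F(y, y') = y − λ sqrt(1 + y'^2).
F has no explicit x dependence, so the Beltrami identity yields a first integral
    F − y' ∂F/∂y' = C.
Compute ∂F/∂y' = −λ y' / sqrt(1 + y'^2). Then
    y − λ sqrt(1 + y'^2) + λ y'^2 / sqrt(1 + y'^2) = C
    ⇒  y − λ / sqrt(1 + y'^2) = C.
Solving for y' and integrating gives
    (x − a)^2 + (y − b)^2 = λ^2,
a circular arc of radius λ. The constants a, b are determined by the endpoint conditions y(-8) = y(2) = 0, and λ is fixed implicitly by the length constraint
    ∫_{-8}^{2} sqrt(1 + y'^2) dx = L.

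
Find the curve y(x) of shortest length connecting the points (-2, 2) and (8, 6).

Arc-length functional: J[y] = ∫ sqrt(1 + (y')^2) dx.
Lagrangian L = sqrt(1 + (y')^2) has no explicit y dependence, so ∂L/∂y = 0 and the Euler-Lagrange equation gives
    d/dx( y' / sqrt(1 + (y')^2) ) = 0  ⇒  y' / sqrt(1 + (y')^2) = const.
Hence y' is constant, so y(x) is affine.
Fitting the endpoints (-2, 2) and (8, 6):
    slope m = (6 − 2) / (8 − (-2)) = 2/5,
    intercept c = 2 − m·(-2) = 14/5.
Extremal: y(x) = (2/5) x + 14/5.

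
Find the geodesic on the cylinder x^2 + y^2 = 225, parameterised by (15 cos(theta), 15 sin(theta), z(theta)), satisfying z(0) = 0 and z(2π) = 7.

Parameterise the cylinder of radius R = 15 as
    r(θ) = (15 cos θ, 15 sin θ, z(θ)).
The arc-length element is
    ds = sqrt(225 + (dz/dθ)^2) dθ,
so the Lagrangian is L = sqrt(225 + z'^2).
L depends on z' only, not on z or θ, so ∂L/∂z = 0 and
    ∂L/∂z' = z' / sqrt(225 + z'^2).
The Euler-Lagrange equation gives
    d/dθ( z' / sqrt(225 + z'^2) ) = 0,
so z' is constant. Integrating once:
    z(θ) = a θ + b,
a helix on the cylinder (a straight line when the cylinder is unrolled). The constants a, b are determined by the endpoint conditions.
With endpoint conditions z(0) = 0 and z(2π) = 7: from z(0) = b we get b = 0, and a·2π + 0 = 7 gives a = 7/(2π), so
    z(θ) = (7/(2π)) θ.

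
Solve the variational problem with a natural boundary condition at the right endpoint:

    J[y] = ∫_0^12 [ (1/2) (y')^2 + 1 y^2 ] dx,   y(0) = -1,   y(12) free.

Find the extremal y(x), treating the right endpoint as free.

The Lagrangian L = (1/2) (y')^2 + 1 y^2 gives
    ∂L/∂y = 2 y,   ∂L/∂y' = y'.
Euler-Lagrange: y'' − 2 y = 0.
With k = sqrt(2), the general solution is
    y(x) = A cosh(sqrt(2) x) + B sinh(sqrt(2) x).
Fixed left endpoint y(0) = -1 ⇒ A = -1.
The right endpoint x = 12 is free, so the natural (transversality) condition is ∂L/∂y' |_{x=12} = 0, i.e. y'(12) = 0.
Compute y'(x) = A k sinh(k x) + B k cosh(k x), so
    y'(12) = A k sinh(k·12) + B k cosh(k·12) = 0
    ⇒ B = −A tanh(k·12) = tanh(sqrt(2)·12).
Therefore the extremal is
    y(x) = −cosh(sqrt(2) x) + tanh(sqrt(2)·12) sinh(sqrt(2) x).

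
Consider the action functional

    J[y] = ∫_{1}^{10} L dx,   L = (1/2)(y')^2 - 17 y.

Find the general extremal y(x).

The Lagrangian is L = (1/2)(y')^2 - 17 y.
∂L/∂y = -17.
∂L/∂y' = y'.
The Euler-Lagrange equation d/dx(∂L/∂y') − ∂L/∂y = 0 becomes:
    y'' + 17 = 0
General solution: y(x) = -(17/2) x^2 + A x + B, where A and B are arbitrary constants fixed by the endpoint conditions.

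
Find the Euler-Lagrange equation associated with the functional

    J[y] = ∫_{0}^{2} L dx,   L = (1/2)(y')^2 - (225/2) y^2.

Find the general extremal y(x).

The Lagrangian is L = (1/2)(y')^2 - (225/2) y^2.
∂L/∂y = -225y.
∂L/∂y' = y'.
The Euler-Lagrange equation d/dx(∂L/∂y') − ∂L/∂y = 0 becomes:
    y'' + 225 y = 0
General solution: y(x) = A sin(15x) + B cos(15x), where A and B are arbitrary constants fixed by the endpoint conditions.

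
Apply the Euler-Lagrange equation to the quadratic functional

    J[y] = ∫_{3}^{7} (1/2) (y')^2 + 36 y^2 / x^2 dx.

The Lagrangian is L = (1/2) (y')^2 + 36 y^2 / x^2.
Compute ∂L/∂y = 72y/x^2, ∂L/∂y' = y'.
The Euler-Lagrange equation d/dx(∂L/∂y') − ∂L/∂y = 0 reduces to
    y'' − 72/x^2 · y = 0  (x > 0).
Its general solution is
    y(x) = A x^9 + B x^(-8),
with A, B fixed by the endpoint conditions.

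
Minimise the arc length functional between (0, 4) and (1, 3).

Arc-length functional: J[y] = ∫ sqrt(1 + (y')^2) dx.
Lagrangian L = sqrt(1 + (y')^2) has no explicit y dependence, so ∂L/∂y = 0 and the Euler-Lagrange equation gives
    d/dx( y' / sqrt(1 + (y')^2) ) = 0  ⇒  y' / sqrt(1 + (y')^2) = const.
Hence y' is constant, so y(x) is affine.
Fitting the endpoints (0, 4) and (1, 3):
    slope m = (3 − 4) / (1 − 0) = -1,
    intercept c = 4 − m·0 = 4.
Extremal: y(x) = -x + 4.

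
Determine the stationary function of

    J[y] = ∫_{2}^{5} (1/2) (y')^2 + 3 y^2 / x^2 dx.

The Lagrangian is L = (1/2) (y')^2 + 3 y^2 / x^2.
Compute ∂L/∂y = 6y/x^2, ∂L/∂y' = y'.
The Euler-Lagrange equation d/dx(∂L/∂y') − ∂L/∂y = 0 reduces to
    y'' − 6/x^2 · y = 0  (x > 0).
Its general solution is
    y(x) = A x^3 + B x^(-2),
with A, B fixed by the endpoint conditions.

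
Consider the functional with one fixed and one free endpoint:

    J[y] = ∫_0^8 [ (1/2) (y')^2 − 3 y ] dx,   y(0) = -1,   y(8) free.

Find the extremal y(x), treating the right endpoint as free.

The Lagrangian L = (1/2) (y')^2 − 3 y gives
    ∂L/∂y = −3,   ∂L/∂y' = y'.
Euler-Lagrange: d/dx(y') − (−3) = 0, i.e. y'' + 3 = 0, so
    y(x) = −(3/2) x^2 + C1 x + C2.
Fixed left endpoint y(0) = -1 ⇒ C2 = -1.
The right endpoint x = 8 is free, so the natural (transversality) condition is ∂L/∂y' |_{x=8} = 0, i.e. y'(8) = 0.
Compute y'(x) = −3 x + C1, so y'(8) = −24 + C1 = 0 ⇒ C1 = 24.
Therefore the extremal is
    y(x) = −(3/2) x^2 + 24 x − 1.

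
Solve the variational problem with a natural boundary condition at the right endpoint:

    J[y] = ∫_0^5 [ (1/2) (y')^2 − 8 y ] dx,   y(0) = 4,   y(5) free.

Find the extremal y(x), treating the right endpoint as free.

The Lagrangian L = (1/2) (y')^2 − 8 y gives
    ∂L/∂y = −8,   ∂L/∂y' = y'.
Euler-Lagrange: d/dx(y') − (−8) = 0, i.e. y'' + 8 = 0, so
    y(x) = −(8/2) x^2 + C1 x + C2.
Fixed left endpoint y(0) = 4 ⇒ C2 = 4.
The right endpoint x = 5 is free, so the natural (transversality) condition is ∂L/∂y' |_{x=5} = 0, i.e. y'(5) = 0.
Compute y'(x) = −8 x + C1, so y'(5) = −40 + C1 = 0 ⇒ C1 = 40.
Therefore the extremal is
    y(x) = −4 x^2 + 40 x + 4.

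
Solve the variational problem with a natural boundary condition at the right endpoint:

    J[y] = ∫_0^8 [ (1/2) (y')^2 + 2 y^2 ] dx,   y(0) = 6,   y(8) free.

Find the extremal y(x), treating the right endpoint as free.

The Lagrangian L = (1/2) (y')^2 + 2 y^2 gives
    ∂L/∂y = 4 y,   ∂L/∂y' = y'.
Euler-Lagrange: y'' − 4 y = 0.
With k = 2, the general solution is
    y(x) = A cosh(2 x) + B sinh(2 x).
Fixed left endpoint y(0) = 6 ⇒ A = 6.
The right endpoint x = 8 is free, so the natural (transversality) condition is ∂L/∂y' |_{x=8} = 0, i.e. y'(8) = 0.
Compute y'(x) = A k sinh(k x) + B k cosh(k x), so
    y'(8) = A k sinh(k·8) + B k cosh(k·8) = 0
    ⇒ B = −A tanh(k·8) = − 6 tanh(2·8).
Therefore the extremal is
    y(x) = 6 cosh(2 x) − 6 tanh(2·8) sinh(2 x).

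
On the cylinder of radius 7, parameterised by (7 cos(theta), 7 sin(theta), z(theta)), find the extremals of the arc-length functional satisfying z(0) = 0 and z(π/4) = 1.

Parameterise the cylinder of radius R = 7 as
    r(θ) = (7 cos θ, 7 sin θ, z(θ)).
The arc-length element is
    ds = sqrt(49 + (dz/dθ)^2) dθ,
so the Lagrangian is L = sqrt(49 + z'^2).
L depends on z' only, not on z or θ, so ∂L/∂z = 0 and
    ∂L/∂z' = z' / sqrt(49 + z'^2).
The Euler-Lagrange equation gives
    d/dθ( z' / sqrt(49 + z'^2) ) = 0,
so z' is constant. Integrating once:
    z(θ) = a θ + b,
a helix on the cylinder (a straight line when the cylinder is unrolled). The constants a, b are determined by the endpoint conditions.
With endpoint conditions z(0) = 0 and z(π/4) = 1: from z(0) = b we get b = 0, and a·π/4 + 0 = 1 gives a = 4/π, so
    z(θ) = (4/π) θ.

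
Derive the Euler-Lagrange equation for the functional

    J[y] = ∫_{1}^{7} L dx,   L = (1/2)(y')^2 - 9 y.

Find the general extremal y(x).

The Lagrangian is L = (1/2)(y')^2 - 9 y.
∂L/∂y = -9.
∂L/∂y' = y'.
The Euler-Lagrange equation d/dx(∂L/∂y') − ∂L/∂y = 0 becomes:
    y'' + 9 = 0
General solution: y(x) = -(9/2) x^2 + A x + B, where A and B are arbitrary constants fixed by the endpoint conditions.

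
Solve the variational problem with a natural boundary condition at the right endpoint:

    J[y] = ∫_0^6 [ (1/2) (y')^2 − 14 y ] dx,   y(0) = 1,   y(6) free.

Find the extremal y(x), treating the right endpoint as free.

The Lagrangian L = (1/2) (y')^2 − 14 y gives
    ∂L/∂y = −14,   ∂L/∂y' = y'.
Euler-Lagrange: d/dx(y') − (−14) = 0, i.e. y'' + 14 = 0, so
    y(x) = −(14/2) x^2 + C1 x + C2.
Fixed left endpoint y(0) = 1 ⇒ C2 = 1.
The right endpoint x = 6 is free, so the natural (transversality) condition is ∂L/∂y' |_{x=6} = 0, i.e. y'(6) = 0.
Compute y'(x) = −14 x + C1, so y'(6) = −84 + C1 = 0 ⇒ C1 = 84.
Therefore the extremal is
    y(x) = −7 x^2 + 84 x + 1.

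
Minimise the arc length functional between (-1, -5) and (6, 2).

Arc-length functional: J[y] = ∫ sqrt(1 + (y')^2) dx.
Lagrangian L = sqrt(1 + (y')^2) has no explicit y dependence, so ∂L/∂y = 0 and the Euler-Lagrange equation gives
    d/dx( y' / sqrt(1 + (y')^2) ) = 0  ⇒  y' / sqrt(1 + (y')^2) = const.
Hence y' is constant, so y(x) is affine.
Fitting the endpoints (-1, -5) and (6, 2):
    slope m = (2 − (-5)) / (6 − (-1)) = 1,
    intercept c = (-5) − m·(-1) = -4.
Extremal: y(x) = x - 4.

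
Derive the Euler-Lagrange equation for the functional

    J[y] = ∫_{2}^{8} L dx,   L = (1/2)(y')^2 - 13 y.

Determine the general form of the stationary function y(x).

The Lagrangian is L = (1/2)(y')^2 - 13 y.
∂L/∂y = -13.
∂L/∂y' = y'.
The Euler-Lagrange equation d/dx(∂L/∂y') − ∂L/∂y = 0 becomes:
    y'' + 13 = 0
General solution: y(x) = -(13/2) x^2 + A x + B, where A and B are arbitrary constants fixed by the endpoint conditions.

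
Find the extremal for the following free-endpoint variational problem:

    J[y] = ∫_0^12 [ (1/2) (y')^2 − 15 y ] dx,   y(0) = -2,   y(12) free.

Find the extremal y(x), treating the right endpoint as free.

The Lagrangian L = (1/2) (y')^2 − 15 y gives
    ∂L/∂y = −15,   ∂L/∂y' = y'.
Euler-Lagrange: d/dx(y') − (−15) = 0, i.e. y'' + 15 = 0, so
    y(x) = −(15/2) x^2 + C1 x + C2.
Fixed left endpoint y(0) = -2 ⇒ C2 = -2.
The right endpoint x = 12 is free, so the natural (transversality) condition is ∂L/∂y' |_{x=12} = 0, i.e. y'(12) = 0.
Compute y'(x) = −15 x + C1, so y'(12) = −180 + C1 = 0 ⇒ C1 = 180.
Therefore the extremal is
    y(x) = −(15/2) x^2 + 180 x − 2.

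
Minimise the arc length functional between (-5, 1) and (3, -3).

Arc-length functional: J[y] = ∫ sqrt(1 + (y')^2) dx.
Lagrangian L = sqrt(1 + (y')^2) has no explicit y dependence, so ∂L/∂y = 0 and the Euler-Lagrange equation gives
    d/dx( y' / sqrt(1 + (y')^2) ) = 0  ⇒  y' / sqrt(1 + (y')^2) = const.
Hence y' is constant, so y(x) is affine.
Fitting the endpoints (-5, 1) and (3, -3):
    slope m = ((-3) − 1) / (3 − (-5)) = -1/2,
    intercept c = 1 − m·(-5) = -3/2.
Extremal: y(x) = (-1/2) x - 3/2.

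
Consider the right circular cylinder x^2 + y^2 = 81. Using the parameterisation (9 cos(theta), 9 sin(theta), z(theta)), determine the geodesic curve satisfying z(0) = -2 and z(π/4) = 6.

Parameterise the cylinder of radius R = 9 as
    r(θ) = (9 cos θ, 9 sin θ, z(θ)).
The arc-length element is
    ds = sqrt(81 + (dz/dθ)^2) dθ,
so the Lagrangian is L = sqrt(81 + z'^2).
L depends on z' only, not on z or θ, so ∂L/∂z = 0 and
    ∂L/∂z' = z' / sqrt(81 + z'^2).
The Euler-Lagrange equation gives
    d/dθ( z' / sqrt(81 + z'^2) ) = 0,
so z' is constant. Integrating once:
    z(θ) = a θ + b,
a helix on the cylinder (a straight line when the cylinder is unrolled). The constants a, b are determined by the endpoint conditions.
With endpoint conditions z(0) = -2 and z(π/4) = 6: from z(0) = b we get b = -2, and a·π/4 + -2 = 6 gives a = 32/π, so
    z(θ) = (32/π) θ − 2.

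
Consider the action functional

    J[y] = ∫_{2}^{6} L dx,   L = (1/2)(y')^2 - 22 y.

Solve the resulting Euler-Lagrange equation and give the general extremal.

The Lagrangian is L = (1/2)(y')^2 - 22 y.
∂L/∂y = -22.
∂L/∂y' = y'.
The Euler-Lagrange equation d/dx(∂L/∂y') − ∂L/∂y = 0 becomes:
    y'' + 22 = 0
General solution: y(x) = -11 x^2 + A x + B, where A and B are arbitrary constants fixed by the endpoint conditions.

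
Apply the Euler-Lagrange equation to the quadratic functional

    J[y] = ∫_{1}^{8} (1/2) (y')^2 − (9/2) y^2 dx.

The Lagrangian is L = (1/2) (y')^2 − (9/2) y^2.
Compute ∂L/∂y = -9y, ∂L/∂y' = y'.
The Euler-Lagrange equation d/dx(∂L/∂y') − ∂L/∂y = 0 reduces to
    y'' + 9 y = 0.
Its general solution is
    y(x) = A sin(3x) + B cos(3x),
with A, B fixed by the endpoint conditions.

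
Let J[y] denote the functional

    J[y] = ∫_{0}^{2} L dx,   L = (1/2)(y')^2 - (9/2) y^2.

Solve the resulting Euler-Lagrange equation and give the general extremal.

The Lagrangian is L = (1/2)(y')^2 - (9/2) y^2.
∂L/∂y = -9y.
∂L/∂y' = y'.
The Euler-Lagrange equation d/dx(∂L/∂y') − ∂L/∂y = 0 becomes:
    y'' + 9 y = 0
General solution: y(x) = A sin(3x) + B cos(3x), where A and B are arbitrary constants fixed by the endpoint conditions.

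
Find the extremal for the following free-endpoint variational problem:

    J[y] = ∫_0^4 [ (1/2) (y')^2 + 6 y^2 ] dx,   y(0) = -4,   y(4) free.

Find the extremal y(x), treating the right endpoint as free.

The Lagrangian L = (1/2) (y')^2 + 6 y^2 gives
    ∂L/∂y = 12 y,   ∂L/∂y' = y'.
Euler-Lagrange: y'' − 12 y = 0.
With k = sqrt(12), the general solution is
    y(x) = A cosh(sqrt(12) x) + B sinh(sqrt(12) x).
Fixed left endpoint y(0) = -4 ⇒ A = -4.
The right endpoint x = 4 is free, so the natural (transversality) condition is ∂L/∂y' |_{x=4} = 0, i.e. y'(4) = 0.
Compute y'(x) = A k sinh(k x) + B k cosh(k x), so
    y'(4) = A k sinh(k·4) + B k cosh(k·4) = 0
    ⇒ B = −A tanh(k·4) = 4 tanh(sqrt(12)·4).
Therefore the extremal is
    y(x) = −4 cosh(sqrt(12) x) + 4 tanh(sqrt(12)·4) sinh(sqrt(12) x).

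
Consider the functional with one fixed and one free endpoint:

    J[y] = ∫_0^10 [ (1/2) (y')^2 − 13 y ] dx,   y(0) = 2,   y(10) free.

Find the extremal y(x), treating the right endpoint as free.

The Lagrangian L = (1/2) (y')^2 − 13 y gives
    ∂L/∂y = −13,   ∂L/∂y' = y'.
Euler-Lagrange: d/dx(y') − (−13) = 0, i.e. y'' + 13 = 0, so
    y(x) = −(13/2) x^2 + C1 x + C2.
Fixed left endpoint y(0) = 2 ⇒ C2 = 2.
The right endpoint x = 10 is free, so the natural (transversality) condition is ∂L/∂y' |_{x=10} = 0, i.e. y'(10) = 0.
Compute y'(x) = −13 x + C1, so y'(10) = −130 + C1 = 0 ⇒ C1 = 130.
Therefore the extremal is
    y(x) = −(13/2) x^2 + 130 x + 2.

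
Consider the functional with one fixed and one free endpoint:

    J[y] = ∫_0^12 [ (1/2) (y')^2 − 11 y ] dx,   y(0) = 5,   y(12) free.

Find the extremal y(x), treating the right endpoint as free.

The Lagrangian L = (1/2) (y')^2 − 11 y gives
    ∂L/∂y = −11,   ∂L/∂y' = y'.
Euler-Lagrange: d/dx(y') − (−11) = 0, i.e. y'' + 11 = 0, so
    y(x) = −(11/2) x^2 + C1 x + C2.
Fixed left endpoint y(0) = 5 ⇒ C2 = 5.
The right endpoint x = 12 is free, so the natural (transversality) condition is ∂L/∂y' |_{x=12} = 0, i.e. y'(12) = 0.
Compute y'(x) = −11 x + C1, so y'(12) = −132 + C1 = 0 ⇒ C1 = 132.
Therefore the extremal is
    y(x) = −(11/2) x^2 + 132 x + 5.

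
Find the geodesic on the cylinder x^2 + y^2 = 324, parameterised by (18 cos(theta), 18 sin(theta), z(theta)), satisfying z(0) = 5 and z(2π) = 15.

Parameterise the cylinder of radius R = 18 as
    r(θ) = (18 cos θ, 18 sin θ, z(θ)).
The arc-length element is
    ds = sqrt(324 + (dz/dθ)^2) dθ,
so the Lagrangian is L = sqrt(324 + z'^2).
L depends on z' only, not on z or θ, so ∂L/∂z = 0 and
    ∂L/∂z' = z' / sqrt(324 + z'^2).
The Euler-Lagrange equation gives
    d/dθ( z' / sqrt(324 + z'^2) ) = 0,
so z' is constant. Integrating once:
    z(θ) = a θ + b,
a helix on the cylinder (a straight line when the cylinder is unrolled). The constants a, b are determined by the endpoint conditions.
With endpoint conditions z(0) = 5 and z(2π) = 15: from z(0) = b we get b = 5, and a·2π + 5 = 15 gives a = 5/π, so
    z(θ) = (5/π) θ + 5.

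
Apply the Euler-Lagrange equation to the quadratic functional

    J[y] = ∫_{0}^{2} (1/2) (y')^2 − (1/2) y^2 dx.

The Lagrangian is L = (1/2) (y')^2 − (1/2) y^2.
Compute ∂L/∂y = -y, ∂L/∂y' = y'.
The Euler-Lagrange equation d/dx(∂L/∂y') − ∂L/∂y = 0 reduces to
    y'' + y = 0.
Its general solution is
    y(x) = A sin(x) + B cos(x),
with A, B fixed by the endpoint conditions.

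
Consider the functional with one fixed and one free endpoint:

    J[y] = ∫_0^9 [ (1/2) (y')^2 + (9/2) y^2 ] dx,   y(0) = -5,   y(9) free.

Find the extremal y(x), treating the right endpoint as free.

The Lagrangian L = (1/2) (y')^2 + (9/2) y^2 gives
    ∂L/∂y = 9 y,   ∂L/∂y' = y'.
Euler-Lagrange: y'' − 9 y = 0.
With k = 3, the general solution is
    y(x) = A cosh(3 x) + B sinh(3 x).
Fixed left endpoint y(0) = -5 ⇒ A = -5.
The right endpoint x = 9 is free, so the natural (transversality) condition is ∂L/∂y' |_{x=9} = 0, i.e. y'(9) = 0.
Compute y'(x) = A k sinh(k x) + B k cosh(k x), so
    y'(9) = A k sinh(k·9) + B k cosh(k·9) = 0
    ⇒ B = −A tanh(k·9) = 5 tanh(3·9).
Therefore the extremal is
    y(x) = −5 cosh(3 x) + 5 tanh(3·9) sinh(3 x).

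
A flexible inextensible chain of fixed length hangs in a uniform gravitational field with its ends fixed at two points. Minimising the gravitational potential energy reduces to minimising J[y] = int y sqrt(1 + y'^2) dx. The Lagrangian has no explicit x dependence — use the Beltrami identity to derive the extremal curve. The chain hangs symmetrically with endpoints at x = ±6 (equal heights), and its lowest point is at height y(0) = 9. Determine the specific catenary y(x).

The Lagrangian L(y, y') = y sqrt(1 + y'^2) has no explicit x dependence, so the Beltrami identity applies:
    L − y' ∂L/∂y' = C.
Compute ∂L/∂y' = y · y' / sqrt(1 + y'^2). Then
    L − y' ∂L/∂y'
    = y sqrt(1 + y'^2) − y · y'^2 / sqrt(1 + y'^2)
    = y (1 + y'^2 − y'^2) / sqrt(1 + y'^2)
    = y / sqrt(1 + y'^2) = C.
Squaring gives y^2 = C^2 (1 + y'^2), i.e.
    y'^2 = y^2 / C^2 − 1.
Separating variables,
    dy / sqrt(y^2 − C^2) = dx / C,
and integrating gives arccosh(y / C) = (x − a)/C, so
    y(x) = C cosh((x − a)/C),
the catenary. The constants C and a are fixed by the two endpoint conditions (and, for the hanging-chain problem, the length constraint selects C).
Now fit the given data. The endpoints x = ±6 are symmetric at equal height, so the catenary is even about its minimum: a = 0 and y(x) = C cosh(x/C). The lowest point is y(0) = C cosh(0) = C, and we are told y(0) = 9, so C = 9. Therefore
    y(x) = 9 cosh(x/9),
and at the endpoints
    y(±6) = 9 cosh(6/9).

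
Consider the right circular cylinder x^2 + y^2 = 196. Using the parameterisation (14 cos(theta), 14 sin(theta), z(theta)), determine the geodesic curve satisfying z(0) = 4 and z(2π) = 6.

Parameterise the cylinder of radius R = 14 as
    r(θ) = (14 cos θ, 14 sin θ, z(θ)).
The arc-length element is
    ds = sqrt(196 + (dz/dθ)^2) dθ,
so the Lagrangian is L = sqrt(196 + z'^2).
L depends on z' only, not on z or θ, so ∂L/∂z = 0 and
    ∂L/∂z' = z' / sqrt(196 + z'^2).
The Euler-Lagrange equation gives
    d/dθ( z' / sqrt(196 + z'^2) ) = 0,
so z' is constant. Integrating once:
    z(θ) = a θ + b,
a helix on the cylinder (a straight line when the cylinder is unrolled). The constants a, b are determined by the endpoint conditions.
With endpoint conditions z(0) = 4 and z(2π) = 6: from z(0) = b we get b = 4, and a·2π + 4 = 6 gives a = 1/π, so
    z(θ) = (1/π) θ + 4.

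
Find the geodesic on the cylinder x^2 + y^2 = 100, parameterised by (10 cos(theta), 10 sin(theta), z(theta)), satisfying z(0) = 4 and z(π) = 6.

Parameterise the cylinder of radius R = 10 as
    r(θ) = (10 cos θ, 10 sin θ, z(θ)).
The arc-length element is
    ds = sqrt(100 + (dz/dθ)^2) dθ,
so the Lagrangian is L = sqrt(100 + z'^2).
L depends on z' only, not on z or θ, so ∂L/∂z = 0 and
    ∂L/∂z' = z' / sqrt(100 + z'^2).
The Euler-Lagrange equation gives
    d/dθ( z' / sqrt(100 + z'^2) ) = 0,
so z' is constant. Integrating once:
    z(θ) = a θ + b,
a helix on the cylinder (a straight line when the cylinder is unrolled). The constants a, b are determined by the endpoint conditions.
With endpoint conditions z(0) = 4 and z(π) = 6: from z(0) = b we get b = 4, and a·π + 4 = 6 gives a = 2/π, so
    z(θ) = (2/π) θ + 4.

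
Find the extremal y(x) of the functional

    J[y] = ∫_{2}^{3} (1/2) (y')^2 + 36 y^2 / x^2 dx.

The Lagrangian is L = (1/2) (y')^2 + 36 y^2 / x^2.
Compute ∂L/∂y = 72y/x^2, ∂L/∂y' = y'.
The Euler-Lagrange equation d/dx(∂L/∂y') − ∂L/∂y = 0 reduces to
    y'' − 72/x^2 · y = 0  (x > 0).
Its general solution is
    y(x) = A x^9 + B x^(-8),
with A, B fixed by the endpoint conditions.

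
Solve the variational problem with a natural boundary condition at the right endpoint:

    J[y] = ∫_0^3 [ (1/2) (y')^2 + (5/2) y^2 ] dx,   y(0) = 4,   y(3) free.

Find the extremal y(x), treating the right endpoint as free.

The Lagrangian L = (1/2) (y')^2 + (5/2) y^2 gives
    ∂L/∂y = 5 y,   ∂L/∂y' = y'.
Euler-Lagrange: y'' − 5 y = 0.
With k = sqrt(5), the general solution is
    y(x) = A cosh(sqrt(5) x) + B sinh(sqrt(5) x).
Fixed left endpoint y(0) = 4 ⇒ A = 4.
The right endpoint x = 3 is free, so the natural (transversality) condition is ∂L/∂y' |_{x=3} = 0, i.e. y'(3) = 0.
Compute y'(x) = A k sinh(k x) + B k cosh(k x), so
    y'(3) = A k sinh(k·3) + B k cosh(k·3) = 0
    ⇒ B = −A tanh(k·3) = − 4 tanh(sqrt(5)·3).
Therefore the extremal is
    y(x) = 4 cosh(sqrt(5) x) − 4 tanh(sqrt(5)·3) sinh(sqrt(5) x).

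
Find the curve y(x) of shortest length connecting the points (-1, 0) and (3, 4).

Arc-length functional: J[y] = ∫ sqrt(1 + (y')^2) dx.
Lagrangian L = sqrt(1 + (y')^2) has no explicit y dependence, so ∂L/∂y = 0 and the Euler-Lagrange equation gives
    d/dx( y' / sqrt(1 + (y')^2) ) = 0  ⇒  y' / sqrt(1 + (y')^2) = const.
Hence y' is constant, so y(x) is affine.
Fitting the endpoints (-1, 0) and (3, 4):
    slope m = (4 − 0) / (3 − (-1)) = 1,
    intercept c = 0 − m·(-1) = 1.
Extremal: y(x) = x + 1.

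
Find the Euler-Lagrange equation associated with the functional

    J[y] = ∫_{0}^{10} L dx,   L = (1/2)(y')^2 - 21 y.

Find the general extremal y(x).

The Lagrangian is L = (1/2)(y')^2 - 21 y.
∂L/∂y = -21.
∂L/∂y' = y'.
The Euler-Lagrange equation d/dx(∂L/∂y') − ∂L/∂y = 0 becomes:
    y'' + 21 = 0
General solution: y(x) = -(21/2) x^2 + A x + B, where A and B are arbitrary constants fixed by the endpoint conditions.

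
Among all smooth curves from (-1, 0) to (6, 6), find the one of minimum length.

Arc-length functional: J[y] = ∫ sqrt(1 + (y')^2) dx.
Lagrangian L = sqrt(1 + (y')^2) has no explicit y dependence, so ∂L/∂y = 0 and the Euler-Lagrange equation gives
    d/dx( y' / sqrt(1 + (y')^2) ) = 0  ⇒  y' / sqrt(1 + (y')^2) = const.
Hence y' is constant, so y(x) is affine.
Fitting the endpoints (-1, 0) and (6, 6):
    slope m = (6 − 0) / (6 − (-1)) = 6/7,
    intercept c = 0 − m·(-1) = 6/7.
Extremal: y(x) = (6/7) x + 6/7.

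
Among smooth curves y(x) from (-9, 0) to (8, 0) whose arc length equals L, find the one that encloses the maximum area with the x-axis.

Set up the augmented Lagrangian using a multiplier λ for the length constraint:
    F(y, y') = y − λ sqrt(1 + y'^2).
F has no explicit x dependence, so the Beltrami identity yields a first integral
    F − y' ∂F/∂y' = C.
Compute ∂F/∂y' = −λ y' / sqrt(1 + y'^2). Then
    y − λ sqrt(1 + y'^2) + λ y'^2 / sqrt(1 + y'^2) = C
    ⇒  y − λ / sqrt(1 + y'^2) = C.
Solving for y' and integrating gives
    (x − a)^2 + (y − b)^2 = λ^2,
a circular arc of radius λ. The constants a, b are determined by the endpoint conditions y(-9) = y(8) = 0, and λ is fixed implicitly by the length constraint
    ∫_{-9}^{8} sqrt(1 + y'^2) dx = L.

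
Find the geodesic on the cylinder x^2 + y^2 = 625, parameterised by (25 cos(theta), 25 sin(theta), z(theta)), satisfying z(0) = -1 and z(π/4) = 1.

Parameterise the cylinder of radius R = 25 as
    r(θ) = (25 cos θ, 25 sin θ, z(θ)).
The arc-length element is
    ds = sqrt(625 + (dz/dθ)^2) dθ,
so the Lagrangian is L = sqrt(625 + z'^2).
L depends on z' only, not on z or θ, so ∂L/∂z = 0 and
    ∂L/∂z' = z' / sqrt(625 + z'^2).
The Euler-Lagrange equation gives
    d/dθ( z' / sqrt(625 + z'^2) ) = 0,
so z' is constant. Integrating once:
    z(θ) = a θ + b,
a helix on the cylinder (a straight line when the cylinder is unrolled). The constants a, b are determined by the endpoint conditions.
With endpoint conditions z(0) = -1 and z(π/4) = 1: from z(0) = b we get b = -1, and a·π/4 + -1 = 1 gives a = 8/π, so
    z(θ) = (8/π) θ − 1.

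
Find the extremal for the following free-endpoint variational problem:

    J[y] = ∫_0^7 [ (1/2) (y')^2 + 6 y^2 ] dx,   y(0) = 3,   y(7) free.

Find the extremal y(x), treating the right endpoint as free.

The Lagrangian L = (1/2) (y')^2 + 6 y^2 gives
    ∂L/∂y = 12 y,   ∂L/∂y' = y'.
Euler-Lagrange: y'' − 12 y = 0.
With k = sqrt(12), the general solution is
    y(x) = A cosh(sqrt(12) x) + B sinh(sqrt(12) x).
Fixed left endpoint y(0) = 3 ⇒ A = 3.
The right endpoint x = 7 is free, so the natural (transversality) condition is ∂L/∂y' |_{x=7} = 0, i.e. y'(7) = 0.
Compute y'(x) = A k sinh(k x) + B k cosh(k x), so
    y'(7) = A k sinh(k·7) + B k cosh(k·7) = 0
    ⇒ B = −A tanh(k·7) = − 3 tanh(sqrt(12)·7).
Therefore the extremal is
    y(x) = 3 cosh(sqrt(12) x) − 3 tanh(sqrt(12)·7) sinh(sqrt(12) x).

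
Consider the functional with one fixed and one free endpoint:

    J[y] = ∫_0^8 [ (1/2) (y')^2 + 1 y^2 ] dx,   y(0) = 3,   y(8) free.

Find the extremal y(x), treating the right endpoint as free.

The Lagrangian L = (1/2) (y')^2 + 1 y^2 gives
    ∂L/∂y = 2 y,   ∂L/∂y' = y'.
Euler-Lagrange: y'' − 2 y = 0.
With k = sqrt(2), the general solution is
    y(x) = A cosh(sqrt(2) x) + B sinh(sqrt(2) x).
Fixed left endpoint y(0) = 3 ⇒ A = 3.
The right endpoint x = 8 is free, so the natural (transversality) condition is ∂L/∂y' |_{x=8} = 0, i.e. y'(8) = 0.
Compute y'(x) = A k sinh(k x) + B k cosh(k x), so
    y'(8) = A k sinh(k·8) + B k cosh(k·8) = 0
    ⇒ B = −A tanh(k·8) = − 3 tanh(sqrt(2)·8).
Therefore the extremal is
    y(x) = 3 cosh(sqrt(2) x) − 3 tanh(sqrt(2)·8) sinh(sqrt(2) x).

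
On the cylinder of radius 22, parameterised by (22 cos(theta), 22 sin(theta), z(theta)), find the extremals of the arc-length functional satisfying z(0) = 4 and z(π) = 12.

Parameterise the cylinder of radius R = 22 as
    r(θ) = (22 cos θ, 22 sin θ, z(θ)).
The arc-length element is
    ds = sqrt(484 + (dz/dθ)^2) dθ,
so the Lagrangian is L = sqrt(484 + z'^2).
L depends on z' only, not on z or θ, so ∂L/∂z = 0 and
    ∂L/∂z' = z' / sqrt(484 + z'^2).
The Euler-Lagrange equation gives
    d/dθ( z' / sqrt(484 + z'^2) ) = 0,
so z' is constant. Integrating once:
    z(θ) = a θ + b,
a helix on the cylinder (a straight line when the cylinder is unrolled). The constants a, b are determined by the endpoint conditions.
With endpoint conditions z(0) = 4 and z(π) = 12: from z(0) = b we get b = 4, and a·π + 4 = 12 gives a = 8/π, so
    z(θ) = (8/π) θ + 4.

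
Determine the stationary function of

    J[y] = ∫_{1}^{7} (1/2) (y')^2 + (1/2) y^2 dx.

The Lagrangian is L = (1/2) (y')^2 + (1/2) y^2.
Compute ∂L/∂y = y, ∂L/∂y' = y'.
The Euler-Lagrange equation d/dx(∂L/∂y') − ∂L/∂y = 0 reduces to
    y'' − y = 0.
Its general solution is
    y(x) = A e^x + B e^(−x),
with A, B fixed by the endpoint conditions.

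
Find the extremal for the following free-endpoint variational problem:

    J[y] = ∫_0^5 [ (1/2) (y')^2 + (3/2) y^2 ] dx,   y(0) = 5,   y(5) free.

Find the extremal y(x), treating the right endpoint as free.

The Lagrangian L = (1/2) (y')^2 + (3/2) y^2 gives
    ∂L/∂y = 3 y,   ∂L/∂y' = y'.
Euler-Lagrange: y'' − 3 y = 0.
With k = sqrt(3), the general solution is
    y(x) = A cosh(sqrt(3) x) + B sinh(sqrt(3) x).
Fixed left endpoint y(0) = 5 ⇒ A = 5.
The right endpoint x = 5 is free, so the natural (transversality) condition is ∂L/∂y' |_{x=5} = 0, i.e. y'(5) = 0.
Compute y'(x) = A k sinh(k x) + B k cosh(k x), so
    y'(5) = A k sinh(k·5) + B k cosh(k·5) = 0
    ⇒ B = −A tanh(k·5) = − 5 tanh(sqrt(3)·5).
Therefore the extremal is
    y(x) = 5 cosh(sqrt(3) x) − 5 tanh(sqrt(3)·5) sinh(sqrt(3) x).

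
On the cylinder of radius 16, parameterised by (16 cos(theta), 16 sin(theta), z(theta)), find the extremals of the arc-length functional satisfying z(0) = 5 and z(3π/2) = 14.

Parameterise the cylinder of radius R = 16 as
    r(θ) = (16 cos θ, 16 sin θ, z(θ)).
The arc-length element is
    ds = sqrt(256 + (dz/dθ)^2) dθ,
so the Lagrangian is L = sqrt(256 + z'^2).
L depends on z' only, not on z or θ, so ∂L/∂z = 0 and
    ∂L/∂z' = z' / sqrt(256 + z'^2).
The Euler-Lagrange equation gives
    d/dθ( z' / sqrt(256 + z'^2) ) = 0,
so z' is constant. Integrating once:
    z(θ) = a θ + b,
a helix on the cylinder (a straight line when the cylinder is unrolled). The constants a, b are determined by the endpoint conditions.
With endpoint conditions z(0) = 5 and z(3π/2) = 14: from z(0) = b we get b = 5, and a·3π/2 + 5 = 14 gives a = 6/π, so
    z(θ) = (6/π) θ + 5.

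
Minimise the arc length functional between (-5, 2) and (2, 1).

Arc-length functional: J[y] = ∫ sqrt(1 + (y')^2) dx.
Lagrangian L = sqrt(1 + (y')^2) has no explicit y dependence, so ∂L/∂y = 0 and the Euler-Lagrange equation gives
    d/dx( y' / sqrt(1 + (y')^2) ) = 0  ⇒  y' / sqrt(1 + (y')^2) = const.
Hence y' is constant, so y(x) is affine.
Fitting the endpoints (-5, 2) and (2, 1):
    slope m = (1 − 2) / (2 − (-5)) = -1/7,
    intercept c = 2 − m·(-5) = 9/7.
Extremal: y(x) = (-1/7) x + 9/7.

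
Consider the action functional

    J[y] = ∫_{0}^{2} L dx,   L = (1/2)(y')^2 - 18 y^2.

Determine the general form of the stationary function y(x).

The Lagrangian is L = (1/2)(y')^2 - 18 y^2.
∂L/∂y = -36y.
∂L/∂y' = y'.
The Euler-Lagrange equation d/dx(∂L/∂y') − ∂L/∂y = 0 becomes:
    y'' + 36 y = 0
General solution: y(x) = A sin(6x) + B cos(6x), where A and B are arbitrary constants fixed by the endpoint conditions.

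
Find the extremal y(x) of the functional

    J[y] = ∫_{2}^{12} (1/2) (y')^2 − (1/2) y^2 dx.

The Lagrangian is L = (1/2) (y')^2 − (1/2) y^2.
Compute ∂L/∂y = -y, ∂L/∂y' = y'.
The Euler-Lagrange equation d/dx(∂L/∂y') − ∂L/∂y = 0 reduces to
    y'' + y = 0.
Its general solution is
    y(x) = A sin(x) + B cos(x),
with A, B fixed by the endpoint conditions.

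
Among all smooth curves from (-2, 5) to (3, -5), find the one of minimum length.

Arc-length functional: J[y] = ∫ sqrt(1 + (y')^2) dx.
Lagrangian L = sqrt(1 + (y')^2) has no explicit y dependence, so ∂L/∂y = 0 and the Euler-Lagrange equation gives
    d/dx( y' / sqrt(1 + (y')^2) ) = 0  ⇒  y' / sqrt(1 + (y')^2) = const.
Hence y' is constant, so y(x) is affine.
Fitting the endpoints (-2, 5) and (3, -5):
    slope m = ((-5) − 5) / (3 − (-2)) = -2,
    intercept c = 5 − m·(-2) = 1.
Extremal: y(x) = -2 x + 1.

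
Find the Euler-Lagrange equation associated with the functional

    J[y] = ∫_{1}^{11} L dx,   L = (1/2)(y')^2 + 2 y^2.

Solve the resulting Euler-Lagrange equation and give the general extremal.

The Lagrangian is L = (1/2)(y')^2 + 2 y^2.
∂L/∂y = 4y.
∂L/∂y' = y'.
The Euler-Lagrange equation d/dx(∂L/∂y') − ∂L/∂y = 0 becomes:
    y'' - 4 y = 0
General solution: y(x) = A e^(2x) + B e^(-2x), where A and B are arbitrary constants fixed by the endpoint conditions.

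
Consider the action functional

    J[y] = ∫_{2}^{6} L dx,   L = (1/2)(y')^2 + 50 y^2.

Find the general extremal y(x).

The Lagrangian is L = (1/2)(y')^2 + 50 y^2.
∂L/∂y = 100y.
∂L/∂y' = y'.
The Euler-Lagrange equation d/dx(∂L/∂y') − ∂L/∂y = 0 becomes:
    y'' - 100 y = 0
General solution: y(x) = A e^(10x) + B e^(-10x), where A and B are arbitrary constants fixed by the endpoint conditions.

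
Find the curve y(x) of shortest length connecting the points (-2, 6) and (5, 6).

Arc-length functional: J[y] = ∫ sqrt(1 + (y')^2) dx.
Lagrangian L = sqrt(1 + (y')^2) has no explicit y dependence, so ∂L/∂y = 0 and the Euler-Lagrange equation gives
    d/dx( y' / sqrt(1 + (y')^2) ) = 0  ⇒  y' / sqrt(1 + (y')^2) = const.
Hence y' is constant, so y(x) is affine.
Fitting the endpoints (-2, 6) and (5, 6):
    slope m = (6 − 6) / (5 − (-2)) = 0,
    intercept c = 6 − m·(-2) = 6.
Extremal: y(x) = 6.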